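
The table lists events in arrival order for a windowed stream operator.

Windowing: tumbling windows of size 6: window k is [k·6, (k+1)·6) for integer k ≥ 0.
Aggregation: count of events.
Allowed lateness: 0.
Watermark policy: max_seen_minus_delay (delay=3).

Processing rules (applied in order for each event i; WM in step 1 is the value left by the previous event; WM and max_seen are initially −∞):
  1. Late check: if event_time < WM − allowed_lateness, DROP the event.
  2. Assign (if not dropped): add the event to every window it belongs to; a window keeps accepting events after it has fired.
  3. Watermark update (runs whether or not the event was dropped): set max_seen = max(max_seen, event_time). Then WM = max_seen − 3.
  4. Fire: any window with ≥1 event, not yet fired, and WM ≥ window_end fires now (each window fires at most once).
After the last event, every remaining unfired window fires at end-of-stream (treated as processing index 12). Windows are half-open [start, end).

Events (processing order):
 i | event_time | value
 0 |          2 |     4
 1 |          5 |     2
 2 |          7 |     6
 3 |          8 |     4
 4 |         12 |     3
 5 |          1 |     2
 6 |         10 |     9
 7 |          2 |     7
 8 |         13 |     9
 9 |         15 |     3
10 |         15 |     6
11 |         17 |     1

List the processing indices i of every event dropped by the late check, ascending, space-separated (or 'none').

i=0 t=2 v=4: → [0,6); WM=-1
i=1 t=5 v=2: → [0,6); WM=2
i=2 t=7 v=6: → [6,12); WM=4
i=3 t=8 v=4: → [6,12); WM=5
i=4 t=12 v=3: → [12,18); WM=9; [0,6) fires=2
i=5 t=1 v=2: DROP (t<9-0); WM=9
i=6 t=10 v=9: → [6,12); WM=9
i=7 t=2 v=7: DROP (t<9-0); WM=9
i=8 t=13 v=9: → [12,18); WM=10
i=9 t=15 v=3: → [12,18); WM=12; [6,12) fires=3
i=10 t=15 v=6: → [12,18); WM=12
i=11 t=17 v=1: → [12,18); WM=14

5 7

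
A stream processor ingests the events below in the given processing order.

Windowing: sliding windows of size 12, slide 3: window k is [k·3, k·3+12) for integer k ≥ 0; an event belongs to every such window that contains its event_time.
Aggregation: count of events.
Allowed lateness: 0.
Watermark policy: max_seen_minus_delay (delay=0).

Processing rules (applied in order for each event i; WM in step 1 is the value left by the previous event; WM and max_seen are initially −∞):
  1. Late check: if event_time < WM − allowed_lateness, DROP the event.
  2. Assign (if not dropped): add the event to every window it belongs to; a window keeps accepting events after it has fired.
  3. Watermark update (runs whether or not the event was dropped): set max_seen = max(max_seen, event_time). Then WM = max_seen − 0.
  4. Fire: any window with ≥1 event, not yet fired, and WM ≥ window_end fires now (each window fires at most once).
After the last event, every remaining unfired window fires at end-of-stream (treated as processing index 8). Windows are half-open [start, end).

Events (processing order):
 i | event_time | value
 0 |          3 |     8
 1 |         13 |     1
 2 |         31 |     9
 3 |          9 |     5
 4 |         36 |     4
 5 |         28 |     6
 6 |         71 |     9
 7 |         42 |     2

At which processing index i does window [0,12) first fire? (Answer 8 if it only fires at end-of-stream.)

1

i=0 t=3 v=8: → [3,15),[0,12); WM=3
i=1 t=13 v=1: → [12,24),[9,21),[6,18),[3,15); WM=13; [0,12) fires=1
i=2 t=31 v=9: → [30,42),[27,39),[24,36),[21,33); WM=31; [3,15) fires=2 [6,18) fires=1 [9,21) fires=1 [12,24) fires=1
i=3 t=9 v=5: DROP (t<31-0); WM=31
i=4 t=36 v=4: → [36,48),[33,45),[30,42),[27,39); WM=36; [21,33) fires=1 [24,36) fires=1
i=5 t=28 v=6: DROP (t<36-0); WM=36
i=6 t=71 v=9: → [69,81),[66,78),[63,75),[60,72); WM=71; [27,39) fires=2 [30,42) fires=2 [33,45) fires=1 [36,48) fires=1
i=7 t=42 v=2: DROP (t<71-0); WM=71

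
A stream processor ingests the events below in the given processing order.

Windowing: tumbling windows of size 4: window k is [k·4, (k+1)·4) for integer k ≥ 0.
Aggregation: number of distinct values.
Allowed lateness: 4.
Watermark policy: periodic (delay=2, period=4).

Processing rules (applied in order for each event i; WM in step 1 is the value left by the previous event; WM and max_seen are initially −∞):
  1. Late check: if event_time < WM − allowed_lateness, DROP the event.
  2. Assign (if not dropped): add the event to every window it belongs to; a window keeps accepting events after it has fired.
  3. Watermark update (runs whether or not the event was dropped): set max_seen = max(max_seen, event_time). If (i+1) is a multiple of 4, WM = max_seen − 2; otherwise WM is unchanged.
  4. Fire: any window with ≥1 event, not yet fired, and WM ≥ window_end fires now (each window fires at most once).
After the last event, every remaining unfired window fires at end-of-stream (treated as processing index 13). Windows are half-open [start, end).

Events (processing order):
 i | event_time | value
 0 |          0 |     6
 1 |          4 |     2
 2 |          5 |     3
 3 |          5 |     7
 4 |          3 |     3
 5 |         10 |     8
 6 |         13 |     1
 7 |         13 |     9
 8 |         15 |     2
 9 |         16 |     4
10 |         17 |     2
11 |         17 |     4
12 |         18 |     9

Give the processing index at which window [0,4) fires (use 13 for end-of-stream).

7

i=0 t=0 v=6: → [0,4); WM=−∞
i=1 t=4 v=2: → [4,8); WM=−∞
i=2 t=5 v=3: → [4,8); WM=−∞
i=3 t=5 v=7: → [4,8); WM=3
i=4 t=3 v=3: → [0,4); WM=3
i=5 t=10 v=8: → [8,12); WM=3
i=6 t=13 v=1: → [12,16); WM=3
i=7 t=13 v=9: → [12,16); WM=11; [0,4) fires=2 [4,8) fires=3
i=8 t=15 v=2: → [12,16); WM=11
i=9 t=16 v=4: → [16,20); WM=11
i=10 t=17 v=2: → [16,20); WM=11
i=11 t=17 v=4: → [16,20); WM=15; [8,12) fires=1
i=12 t=18 v=9: → [16,20); WM=15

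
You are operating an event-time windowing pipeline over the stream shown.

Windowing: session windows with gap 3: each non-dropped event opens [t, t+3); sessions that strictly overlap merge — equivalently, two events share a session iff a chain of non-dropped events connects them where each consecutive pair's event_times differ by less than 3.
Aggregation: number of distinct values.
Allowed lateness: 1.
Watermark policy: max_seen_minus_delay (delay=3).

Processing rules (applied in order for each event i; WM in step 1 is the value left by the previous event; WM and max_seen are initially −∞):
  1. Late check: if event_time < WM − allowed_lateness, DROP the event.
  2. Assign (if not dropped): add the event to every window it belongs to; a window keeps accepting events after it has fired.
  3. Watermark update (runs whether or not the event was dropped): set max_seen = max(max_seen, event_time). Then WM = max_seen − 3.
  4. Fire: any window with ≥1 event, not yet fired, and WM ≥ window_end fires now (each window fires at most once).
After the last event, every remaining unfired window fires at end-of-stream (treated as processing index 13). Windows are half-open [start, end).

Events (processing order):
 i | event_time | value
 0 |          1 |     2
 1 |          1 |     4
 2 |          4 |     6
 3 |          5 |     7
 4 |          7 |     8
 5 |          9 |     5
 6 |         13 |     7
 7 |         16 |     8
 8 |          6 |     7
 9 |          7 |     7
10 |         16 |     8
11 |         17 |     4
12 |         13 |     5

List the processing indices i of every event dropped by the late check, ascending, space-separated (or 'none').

i=0 t=1 v=2: → [1,4); WM=-2
i=1 t=1 v=4: → [1,4); WM=-2
i=2 t=4 v=6: → [4,7); WM=1
i=3 t=5 v=7: → [4,8); WM=2
i=4 t=7 v=8: → [4,10); WM=4
i=5 t=9 v=5: → [4,12); WM=6
i=6 t=13 v=7: → [13,16); WM=10
i=7 t=16 v=8: → [16,19); WM=13
i=8 t=6 v=7: DROP (t<13-1); WM=13
i=9 t=7 v=7: DROP (t<13-1); WM=13
i=10 t=16 v=8: → [16,19); WM=13
i=11 t=17 v=4: → [16,20); WM=14
i=12 t=13 v=5: → [13,16); WM=14

8 9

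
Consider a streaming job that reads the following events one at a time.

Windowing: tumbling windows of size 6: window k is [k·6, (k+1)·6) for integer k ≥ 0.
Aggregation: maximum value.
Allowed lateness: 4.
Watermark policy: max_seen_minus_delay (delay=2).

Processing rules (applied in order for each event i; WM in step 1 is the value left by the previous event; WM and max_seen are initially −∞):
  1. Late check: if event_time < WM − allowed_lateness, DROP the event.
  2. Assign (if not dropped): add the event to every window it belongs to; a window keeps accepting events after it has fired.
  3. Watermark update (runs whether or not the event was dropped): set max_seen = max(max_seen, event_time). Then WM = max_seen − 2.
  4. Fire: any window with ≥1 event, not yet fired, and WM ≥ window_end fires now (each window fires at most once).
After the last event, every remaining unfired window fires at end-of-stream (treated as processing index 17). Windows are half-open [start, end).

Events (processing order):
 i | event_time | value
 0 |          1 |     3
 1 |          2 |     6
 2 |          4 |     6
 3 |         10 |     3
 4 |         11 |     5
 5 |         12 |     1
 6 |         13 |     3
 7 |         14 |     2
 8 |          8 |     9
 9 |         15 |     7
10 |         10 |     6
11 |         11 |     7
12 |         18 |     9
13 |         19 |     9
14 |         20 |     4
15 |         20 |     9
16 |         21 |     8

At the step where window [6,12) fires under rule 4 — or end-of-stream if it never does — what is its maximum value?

i=0 t=1 v=3: → [0,6); WM=-1
i=1 t=2 v=6: → [0,6); WM=0
i=2 t=4 v=6: → [0,6); WM=2
i=3 t=10 v=3: → [6,12); WM=8; [0,6) fires=6
i=4 t=11 v=5: → [6,12); WM=9
i=5 t=12 v=1: → [12,18); WM=10
i=6 t=13 v=3: → [12,18); WM=11
i=7 t=14 v=2: → [12,18); WM=12; [6,12) fires=5
i=8 t=8 v=9: → [6,12); WM=12
i=9 t=15 v=7: → [12,18); WM=13
i=10 t=10 v=6: → [6,12); WM=13
i=11 t=11 v=7: → [6,12); WM=13
i=12 t=18 v=9: → [18,24); WM=16
i=13 t=19 v=9: → [18,24); WM=17
i=14 t=20 v=4: → [18,24); WM=18; [12,18) fires=7
i=15 t=20 v=9: → [18,24); WM=18
i=16 t=21 v=8: → [18,24); WM=19

5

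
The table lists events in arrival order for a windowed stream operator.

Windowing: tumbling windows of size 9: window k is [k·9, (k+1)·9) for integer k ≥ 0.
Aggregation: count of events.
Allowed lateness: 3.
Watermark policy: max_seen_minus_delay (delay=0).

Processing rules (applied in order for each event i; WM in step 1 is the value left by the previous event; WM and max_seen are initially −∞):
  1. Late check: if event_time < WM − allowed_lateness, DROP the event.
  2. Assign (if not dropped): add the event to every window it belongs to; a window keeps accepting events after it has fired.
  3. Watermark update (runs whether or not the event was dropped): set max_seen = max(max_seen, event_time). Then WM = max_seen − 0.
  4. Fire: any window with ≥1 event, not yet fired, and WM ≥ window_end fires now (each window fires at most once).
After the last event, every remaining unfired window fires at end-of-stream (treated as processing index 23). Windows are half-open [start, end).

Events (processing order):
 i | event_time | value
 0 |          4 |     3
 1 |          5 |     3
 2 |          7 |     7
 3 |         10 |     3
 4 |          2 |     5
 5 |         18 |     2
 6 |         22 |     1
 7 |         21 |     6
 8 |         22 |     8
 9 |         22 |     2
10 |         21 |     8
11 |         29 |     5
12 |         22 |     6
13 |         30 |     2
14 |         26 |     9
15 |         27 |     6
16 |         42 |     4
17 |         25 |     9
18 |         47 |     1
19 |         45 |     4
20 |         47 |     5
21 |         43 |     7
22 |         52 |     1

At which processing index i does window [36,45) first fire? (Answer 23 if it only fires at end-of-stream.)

18

i=0 t=4 v=3: → [0,9); WM=4
i=1 t=5 v=3: → [0,9); WM=5
i=2 t=7 v=7: → [0,9); WM=7
i=3 t=10 v=3: → [9,18); WM=10; [0,9) fires=3
i=4 t=2 v=5: DROP (t<10-3); WM=10
i=5 t=18 v=2: → [18,27); WM=18; [9,18) fires=1
i=6 t=22 v=1: → [18,27); WM=22
i=7 t=21 v=6: → [18,27); WM=22
i=8 t=22 v=8: → [18,27); WM=22
i=9 t=22 v=2: → [18,27); WM=22
i=10 t=21 v=8: → [18,27); WM=22
i=11 t=29 v=5: → [27,36); WM=29; [18,27) fires=6
i=12 t=22 v=6: DROP (t<29-3); WM=29
i=13 t=30 v=2: → [27,36); WM=30
i=14 t=26 v=9: DROP (t<30-3); WM=30
i=15 t=27 v=6: → [27,36); WM=30
i=16 t=42 v=4: → [36,45); WM=42; [27,36) fires=3
i=17 t=25 v=9: DROP (t<42-3); WM=42
i=18 t=47 v=1: → [45,54); WM=47; [36,45) fires=1
i=19 t=45 v=4: → [45,54); WM=47
i=20 t=47 v=5: → [45,54); WM=47
i=21 t=43 v=7: DROP (t<47-3); WM=47
i=22 t=52 v=1: → [45,54); WM=52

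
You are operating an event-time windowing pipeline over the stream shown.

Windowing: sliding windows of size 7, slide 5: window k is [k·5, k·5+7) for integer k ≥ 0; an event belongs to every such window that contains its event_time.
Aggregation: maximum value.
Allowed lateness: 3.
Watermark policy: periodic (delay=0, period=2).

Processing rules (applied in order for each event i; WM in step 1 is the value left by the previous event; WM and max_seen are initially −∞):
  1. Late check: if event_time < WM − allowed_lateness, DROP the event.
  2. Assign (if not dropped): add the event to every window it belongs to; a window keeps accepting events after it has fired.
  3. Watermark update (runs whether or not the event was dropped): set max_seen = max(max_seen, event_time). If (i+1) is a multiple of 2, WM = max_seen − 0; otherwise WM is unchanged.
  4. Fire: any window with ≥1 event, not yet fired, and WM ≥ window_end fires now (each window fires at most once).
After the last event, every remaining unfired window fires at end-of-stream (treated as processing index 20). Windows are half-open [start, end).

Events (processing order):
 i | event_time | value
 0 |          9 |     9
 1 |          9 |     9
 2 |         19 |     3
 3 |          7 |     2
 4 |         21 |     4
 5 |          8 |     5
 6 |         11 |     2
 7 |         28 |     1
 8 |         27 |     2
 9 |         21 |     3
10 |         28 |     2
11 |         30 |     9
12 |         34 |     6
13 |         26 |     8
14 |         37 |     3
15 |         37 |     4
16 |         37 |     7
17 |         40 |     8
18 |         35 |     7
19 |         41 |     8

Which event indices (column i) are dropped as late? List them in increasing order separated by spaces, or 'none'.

5 6 9 13 18

i=0 t=9 v=9: → [5,12); WM=−∞
i=1 t=9 v=9: → [5,12); WM=9
i=2 t=19 v=3: → [15,22); WM=9
i=3 t=7 v=2: → [5,12); WM=19; [5,12) fires=9
i=4 t=21 v=4: → [20,27),[15,22); WM=19
i=5 t=8 v=5: DROP (t<19-3); WM=21
i=6 t=11 v=2: DROP (t<21-3); WM=21
i=7 t=28 v=1: → [25,32); WM=28; [15,22) fires=4 [20,27) fires=4
i=8 t=27 v=2: → [25,32); WM=28
i=9 t=21 v=3: DROP (t<28-3); WM=28
i=10 t=28 v=2: → [25,32); WM=28
i=11 t=30 v=9: → [30,37),[25,32); WM=30
i=12 t=34 v=6: → [30,37); WM=30
i=13 t=26 v=8: DROP (t<30-3); WM=34; [25,32) fires=9
i=14 t=37 v=3: → [35,42); WM=34
i=15 t=37 v=4: → [35,42); WM=37; [30,37) fires=9
i=16 t=37 v=7: → [35,42); WM=37
i=17 t=40 v=8: → [40,47),[35,42); WM=40
i=18 t=35 v=7: DROP (t<40-3); WM=40
i=19 t=41 v=8: → [40,47),[35,42); WM=41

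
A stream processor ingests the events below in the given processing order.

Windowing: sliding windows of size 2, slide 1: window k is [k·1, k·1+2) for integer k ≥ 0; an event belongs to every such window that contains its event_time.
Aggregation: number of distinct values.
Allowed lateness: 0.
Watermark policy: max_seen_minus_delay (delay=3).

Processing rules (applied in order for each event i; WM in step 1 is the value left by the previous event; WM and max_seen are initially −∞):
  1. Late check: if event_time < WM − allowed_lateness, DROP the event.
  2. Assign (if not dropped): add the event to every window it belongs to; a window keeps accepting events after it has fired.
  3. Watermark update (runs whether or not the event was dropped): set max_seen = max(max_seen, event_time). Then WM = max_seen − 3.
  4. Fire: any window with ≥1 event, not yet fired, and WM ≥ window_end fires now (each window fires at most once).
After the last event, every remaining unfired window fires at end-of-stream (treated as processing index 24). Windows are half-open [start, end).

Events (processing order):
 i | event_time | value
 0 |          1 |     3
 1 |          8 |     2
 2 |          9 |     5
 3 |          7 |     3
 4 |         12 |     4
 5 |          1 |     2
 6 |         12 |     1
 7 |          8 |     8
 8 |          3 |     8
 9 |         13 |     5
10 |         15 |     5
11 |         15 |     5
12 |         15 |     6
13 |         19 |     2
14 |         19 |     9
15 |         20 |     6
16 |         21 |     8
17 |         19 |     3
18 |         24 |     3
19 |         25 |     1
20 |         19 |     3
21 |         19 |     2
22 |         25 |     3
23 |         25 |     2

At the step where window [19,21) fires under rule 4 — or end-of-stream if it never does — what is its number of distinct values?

4

i=0 t=1 v=3: → [1,3),[0,2); WM=-2
i=1 t=8 v=2: → [8,10),[7,9); WM=5; [0,2) fires=1 [1,3) fires=1
i=2 t=9 v=5: → [9,11),[8,10); WM=6
i=3 t=7 v=3: → [7,9),[6,8); WM=6
i=4 t=12 v=4: → [12,14),[11,13); WM=9; [6,8) fires=1 [7,9) fires=2
i=5 t=1 v=2: DROP (t<9-0); WM=9
i=6 t=12 v=1: → [12,14),[11,13); WM=9
i=7 t=8 v=8: DROP (t<9-0); WM=9
i=8 t=3 v=8: DROP (t<9-0); WM=9
i=9 t=13 v=5: → [13,15),[12,14); WM=10; [8,10) fires=2
i=10 t=15 v=5: → [15,17),[14,16); WM=12; [9,11) fires=1
i=11 t=15 v=5: → [15,17),[14,16); WM=12
i=12 t=15 v=6: → [15,17),[14,16); WM=12
i=13 t=19 v=2: → [19,21),[18,20); WM=16; [11,13) fires=2 [12,14) fires=3 [13,15) fires=1 [14,16) fires=2
i=14 t=19 v=9: → [19,21),[18,20); WM=16
i=15 t=20 v=6: → [20,22),[19,21); WM=17; [15,17) fires=2
i=16 t=21 v=8: → [21,23),[20,22); WM=18
i=17 t=19 v=3: → [19,21),[18,20); WM=18
i=18 t=24 v=3: → [24,26),[23,25); WM=21; [18,20) fires=3 [19,21) fires=4
i=19 t=25 v=1: → [25,27),[24,26); WM=22; [20,22) fires=2
i=20 t=19 v=3: DROP (t<22-0); WM=22
i=21 t=19 v=2: DROP (t<22-0); WM=22
i=22 t=25 v=3: → [25,27),[24,26); WM=22
i=23 t=25 v=2: → [25,27),[24,26); WM=22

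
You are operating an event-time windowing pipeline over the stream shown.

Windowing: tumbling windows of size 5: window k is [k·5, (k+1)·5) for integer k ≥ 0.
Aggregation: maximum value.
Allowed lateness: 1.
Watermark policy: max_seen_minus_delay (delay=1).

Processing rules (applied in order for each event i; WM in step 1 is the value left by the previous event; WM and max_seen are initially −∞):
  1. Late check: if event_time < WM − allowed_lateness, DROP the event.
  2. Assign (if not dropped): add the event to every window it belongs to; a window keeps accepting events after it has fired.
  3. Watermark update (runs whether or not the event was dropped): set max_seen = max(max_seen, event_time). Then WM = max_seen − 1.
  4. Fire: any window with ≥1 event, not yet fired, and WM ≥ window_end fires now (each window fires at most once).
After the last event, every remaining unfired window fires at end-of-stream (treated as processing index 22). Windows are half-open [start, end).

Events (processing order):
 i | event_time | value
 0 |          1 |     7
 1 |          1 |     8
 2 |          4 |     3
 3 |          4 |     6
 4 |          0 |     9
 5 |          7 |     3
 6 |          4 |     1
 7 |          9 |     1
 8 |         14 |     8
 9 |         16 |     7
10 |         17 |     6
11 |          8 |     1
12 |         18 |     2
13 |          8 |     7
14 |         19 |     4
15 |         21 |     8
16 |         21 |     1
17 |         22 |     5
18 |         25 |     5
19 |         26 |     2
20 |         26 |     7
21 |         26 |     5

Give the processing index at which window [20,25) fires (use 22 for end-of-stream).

i=0 t=1 v=7: → [0,5); WM=0
i=1 t=1 v=8: → [0,5); WM=0
i=2 t=4 v=3: → [0,5); WM=3
i=3 t=4 v=6: → [0,5); WM=3
i=4 t=0 v=9: DROP (t<3-1); WM=3
i=5 t=7 v=3: → [5,10); WM=6; [0,5) fires=8
i=6 t=4 v=1: DROP (t<6-1); WM=6
i=7 t=9 v=1: → [5,10); WM=8
i=8 t=14 v=8: → [10,15); WM=13; [5,10) fires=3
i=9 t=16 v=7: → [15,20); WM=15; [10,15) fires=8
i=10 t=17 v=6: → [15,20); WM=16
i=11 t=8 v=1: DROP (t<16-1); WM=16
i=12 t=18 v=2: → [15,20); WM=17
i=13 t=8 v=7: DROP (t<17-1); WM=17
i=14 t=19 v=4: → [15,20); WM=18
i=15 t=21 v=8: → [20,25); WM=20; [15,20) fires=7
i=16 t=21 v=1: → [20,25); WM=20
i=17 t=22 v=5: → [20,25); WM=21
i=18 t=25 v=5: → [25,30); WM=24
i=19 t=26 v=2: → [25,30); WM=25; [20,25) fires=8
i=20 t=26 v=7: → [25,30); WM=25
i=21 t=26 v=5: → [25,30); WM=25

19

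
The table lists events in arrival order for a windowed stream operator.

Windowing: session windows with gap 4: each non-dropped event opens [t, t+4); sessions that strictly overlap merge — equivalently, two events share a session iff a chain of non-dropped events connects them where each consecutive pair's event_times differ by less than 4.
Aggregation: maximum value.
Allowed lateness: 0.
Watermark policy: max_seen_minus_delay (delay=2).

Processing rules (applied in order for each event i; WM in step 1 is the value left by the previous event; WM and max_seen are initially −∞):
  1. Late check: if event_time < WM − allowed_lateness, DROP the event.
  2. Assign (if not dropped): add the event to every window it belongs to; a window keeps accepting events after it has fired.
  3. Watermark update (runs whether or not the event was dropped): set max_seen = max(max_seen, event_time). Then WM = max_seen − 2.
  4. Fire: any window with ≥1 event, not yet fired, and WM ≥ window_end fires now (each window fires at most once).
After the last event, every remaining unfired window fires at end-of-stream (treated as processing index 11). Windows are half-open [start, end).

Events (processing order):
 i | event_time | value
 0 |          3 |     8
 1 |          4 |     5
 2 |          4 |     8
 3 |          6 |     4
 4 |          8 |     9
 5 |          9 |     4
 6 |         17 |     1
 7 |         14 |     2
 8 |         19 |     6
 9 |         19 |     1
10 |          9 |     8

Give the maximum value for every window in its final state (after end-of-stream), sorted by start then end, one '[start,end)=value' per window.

[3,13)=9 [17,23)=6

i=0 t=3 v=8: → [3,7); WM=1
i=1 t=4 v=5: → [3,8); WM=2
i=2 t=4 v=8: → [3,8); WM=2
i=3 t=6 v=4: → [3,10); WM=4
i=4 t=8 v=9: → [3,12); WM=6
i=5 t=9 v=4: → [3,13); WM=7
i=6 t=17 v=1: → [17,21); WM=15
i=7 t=14 v=2: DROP (t<15-0); WM=15
i=8 t=19 v=6: → [17,23); WM=17
i=9 t=19 v=1: → [17,23); WM=17
i=10 t=9 v=8: DROP (t<17-0); WM=17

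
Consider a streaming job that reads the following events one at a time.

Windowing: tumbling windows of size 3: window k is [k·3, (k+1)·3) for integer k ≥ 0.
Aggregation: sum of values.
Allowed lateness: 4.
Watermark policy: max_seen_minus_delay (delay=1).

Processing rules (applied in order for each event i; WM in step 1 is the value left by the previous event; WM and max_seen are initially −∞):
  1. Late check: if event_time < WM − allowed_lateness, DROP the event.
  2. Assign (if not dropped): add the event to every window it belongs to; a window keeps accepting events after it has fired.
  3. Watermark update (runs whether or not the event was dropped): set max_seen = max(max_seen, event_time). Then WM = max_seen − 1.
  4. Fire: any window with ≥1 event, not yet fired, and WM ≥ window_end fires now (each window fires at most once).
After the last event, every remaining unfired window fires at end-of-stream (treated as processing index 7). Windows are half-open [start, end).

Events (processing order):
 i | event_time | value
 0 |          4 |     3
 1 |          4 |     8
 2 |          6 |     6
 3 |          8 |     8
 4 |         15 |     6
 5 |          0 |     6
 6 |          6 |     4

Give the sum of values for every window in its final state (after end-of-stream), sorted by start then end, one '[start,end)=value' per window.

i=0 t=4 v=3: → [3,6); WM=3
i=1 t=4 v=8: → [3,6); WM=3
i=2 t=6 v=6: → [6,9); WM=5
i=3 t=8 v=8: → [6,9); WM=7; [3,6) fires=11
i=4 t=15 v=6: → [15,18); WM=14; [6,9) fires=14
i=5 t=0 v=6: DROP (t<14-4); WM=14
i=6 t=6 v=4: DROP (t<14-4); WM=14

[3,6)=11 [6,9)=14 [15,18)=6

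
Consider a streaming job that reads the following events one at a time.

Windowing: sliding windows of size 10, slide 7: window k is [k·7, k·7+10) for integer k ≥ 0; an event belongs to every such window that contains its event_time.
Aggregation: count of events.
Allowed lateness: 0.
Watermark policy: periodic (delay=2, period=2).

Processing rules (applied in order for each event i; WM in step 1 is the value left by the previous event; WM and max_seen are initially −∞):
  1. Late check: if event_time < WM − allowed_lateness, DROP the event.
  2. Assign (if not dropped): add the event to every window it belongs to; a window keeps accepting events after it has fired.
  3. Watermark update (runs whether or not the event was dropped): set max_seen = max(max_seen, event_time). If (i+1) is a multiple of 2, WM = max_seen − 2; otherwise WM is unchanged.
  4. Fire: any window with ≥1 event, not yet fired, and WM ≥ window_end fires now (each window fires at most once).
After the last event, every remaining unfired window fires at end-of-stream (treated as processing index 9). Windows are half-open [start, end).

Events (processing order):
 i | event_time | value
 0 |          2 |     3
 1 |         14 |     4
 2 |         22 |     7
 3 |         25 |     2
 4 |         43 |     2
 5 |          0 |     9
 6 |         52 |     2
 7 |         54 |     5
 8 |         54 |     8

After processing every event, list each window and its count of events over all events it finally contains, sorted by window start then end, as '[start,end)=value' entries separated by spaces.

i=0 t=2 v=3: → [0,10); WM=−∞
i=1 t=14 v=4: → [14,24),[7,17); WM=12; [0,10) fires=1
i=2 t=22 v=7: → [21,31),[14,24); WM=12
i=3 t=25 v=2: → [21,31); WM=23; [7,17) fires=1
i=4 t=43 v=2: → [42,52),[35,45); WM=23
i=5 t=0 v=9: DROP (t<23-0); WM=41; [14,24) fires=2 [21,31) fires=2
i=6 t=52 v=2: → [49,59); WM=41
i=7 t=54 v=5: → [49,59); WM=52; [35,45) fires=1 [42,52) fires=1
i=8 t=54 v=8: → [49,59); WM=52

[0,10)=1 [7,17)=1 [14,24)=2 [21,31)=2 [35,45)=1 [42,52)=1 [49,59)=3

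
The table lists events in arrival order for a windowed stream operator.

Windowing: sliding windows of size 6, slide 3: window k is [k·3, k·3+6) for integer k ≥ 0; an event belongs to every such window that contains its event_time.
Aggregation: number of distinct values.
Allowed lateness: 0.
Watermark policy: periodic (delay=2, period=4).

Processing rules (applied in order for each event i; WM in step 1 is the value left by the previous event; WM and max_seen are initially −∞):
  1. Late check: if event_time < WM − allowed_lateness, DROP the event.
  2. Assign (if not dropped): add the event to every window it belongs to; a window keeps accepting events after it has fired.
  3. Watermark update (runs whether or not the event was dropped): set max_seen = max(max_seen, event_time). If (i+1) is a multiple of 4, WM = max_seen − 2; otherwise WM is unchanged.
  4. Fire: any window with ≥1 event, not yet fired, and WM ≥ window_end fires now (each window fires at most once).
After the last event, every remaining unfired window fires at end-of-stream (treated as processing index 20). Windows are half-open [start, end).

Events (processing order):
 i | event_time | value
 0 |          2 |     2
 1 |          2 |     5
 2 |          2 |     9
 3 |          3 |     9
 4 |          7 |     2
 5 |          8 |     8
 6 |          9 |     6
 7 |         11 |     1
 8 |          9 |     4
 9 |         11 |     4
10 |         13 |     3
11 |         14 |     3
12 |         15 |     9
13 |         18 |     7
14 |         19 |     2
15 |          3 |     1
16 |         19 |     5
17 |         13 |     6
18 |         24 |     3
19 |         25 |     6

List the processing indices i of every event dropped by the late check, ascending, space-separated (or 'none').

i=0 t=2 v=2: → [0,6); WM=−∞
i=1 t=2 v=5: → [0,6); WM=−∞
i=2 t=2 v=9: → [0,6); WM=−∞
i=3 t=3 v=9: → [3,9),[0,6); WM=1
i=4 t=7 v=2: → [6,12),[3,9); WM=1
i=5 t=8 v=8: → [6,12),[3,9); WM=1
i=6 t=9 v=6: → [9,15),[6,12); WM=1
i=7 t=11 v=1: → [9,15),[6,12); WM=9; [0,6) fires=3 [3,9) fires=3
i=8 t=9 v=4: → [9,15),[6,12); WM=9
i=9 t=11 v=4: → [9,15),[6,12); WM=9
i=10 t=13 v=3: → [12,18),[9,15); WM=9
i=11 t=14 v=3: → [12,18),[9,15); WM=12; [6,12) fires=5
i=12 t=15 v=9: → [15,21),[12,18); WM=12
i=13 t=18 v=7: → [18,24),[15,21); WM=12
i=14 t=19 v=2: → [18,24),[15,21); WM=12
i=15 t=3 v=1: DROP (t<12-0); WM=17; [9,15) fires=4
i=16 t=19 v=5: → [18,24),[15,21); WM=17
i=17 t=13 v=6: DROP (t<17-0); WM=17
i=18 t=24 v=3: → [24,30),[21,27); WM=17
i=19 t=25 v=6: → [24,30),[21,27); WM=23; [12,18) fires=2 [15,21) fires=4

15 17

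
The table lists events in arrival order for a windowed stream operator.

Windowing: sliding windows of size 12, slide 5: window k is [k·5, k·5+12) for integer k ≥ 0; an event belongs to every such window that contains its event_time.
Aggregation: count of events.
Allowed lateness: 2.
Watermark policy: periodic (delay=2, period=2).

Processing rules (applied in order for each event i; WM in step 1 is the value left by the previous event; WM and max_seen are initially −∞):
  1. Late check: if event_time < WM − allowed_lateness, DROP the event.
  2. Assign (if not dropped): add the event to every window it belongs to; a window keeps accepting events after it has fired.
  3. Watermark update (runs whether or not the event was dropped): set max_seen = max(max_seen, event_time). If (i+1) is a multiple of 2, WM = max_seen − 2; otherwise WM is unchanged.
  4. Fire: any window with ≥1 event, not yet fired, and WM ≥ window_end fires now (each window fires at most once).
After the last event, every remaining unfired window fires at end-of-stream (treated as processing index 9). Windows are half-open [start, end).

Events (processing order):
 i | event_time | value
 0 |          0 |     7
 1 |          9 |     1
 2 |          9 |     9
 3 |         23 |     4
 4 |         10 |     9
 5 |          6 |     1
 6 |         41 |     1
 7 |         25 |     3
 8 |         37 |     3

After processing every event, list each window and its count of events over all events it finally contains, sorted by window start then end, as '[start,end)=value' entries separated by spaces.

i=0 t=0 v=7: → [0,12); WM=−∞
i=1 t=9 v=1: → [5,17),[0,12); WM=7
i=2 t=9 v=9: → [5,17),[0,12); WM=7
i=3 t=23 v=4: → [20,32),[15,27); WM=21; [0,12) fires=3 [5,17) fires=2
i=4 t=10 v=9: DROP (t<21-2); WM=21
i=5 t=6 v=1: DROP (t<21-2); WM=21
i=6 t=41 v=1: → [40,52),[35,47),[30,42); WM=21
i=7 t=25 v=3: → [25,37),[20,32),[15,27); WM=39; [15,27) fires=2 [20,32) fires=2 [25,37) fires=1
i=8 t=37 v=3: → [35,47),[30,42); WM=39

[0,12)=3 [5,17)=2 [15,27)=2 [20,32)=2 [25,37)=1 [30,42)=2 [35,47)=2 [40,52)=1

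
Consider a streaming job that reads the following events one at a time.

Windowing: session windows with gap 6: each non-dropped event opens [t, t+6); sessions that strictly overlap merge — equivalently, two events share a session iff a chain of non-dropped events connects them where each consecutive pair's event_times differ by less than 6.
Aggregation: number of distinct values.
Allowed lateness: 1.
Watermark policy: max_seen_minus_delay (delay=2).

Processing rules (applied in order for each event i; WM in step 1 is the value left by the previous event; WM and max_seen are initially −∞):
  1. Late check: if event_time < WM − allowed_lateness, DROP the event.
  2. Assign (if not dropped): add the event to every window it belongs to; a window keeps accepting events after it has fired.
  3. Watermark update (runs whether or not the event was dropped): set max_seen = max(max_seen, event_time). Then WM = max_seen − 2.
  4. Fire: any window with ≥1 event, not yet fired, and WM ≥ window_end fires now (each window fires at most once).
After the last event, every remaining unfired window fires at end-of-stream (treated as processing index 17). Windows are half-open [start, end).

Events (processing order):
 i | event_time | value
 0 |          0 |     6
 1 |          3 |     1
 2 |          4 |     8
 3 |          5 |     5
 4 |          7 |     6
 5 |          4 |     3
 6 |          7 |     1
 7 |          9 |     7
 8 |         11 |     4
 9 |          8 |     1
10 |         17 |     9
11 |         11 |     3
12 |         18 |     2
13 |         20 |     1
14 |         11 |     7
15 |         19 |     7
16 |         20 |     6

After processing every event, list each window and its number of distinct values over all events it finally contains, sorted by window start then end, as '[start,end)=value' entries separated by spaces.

i=0 t=0 v=6: → [0,6); WM=-2
i=1 t=3 v=1: → [0,9); WM=1
i=2 t=4 v=8: → [0,10); WM=2
i=3 t=5 v=5: → [0,11); WM=3
i=4 t=7 v=6: → [0,13); WM=5
i=5 t=4 v=3: → [0,13); WM=5
i=6 t=7 v=1: → [0,13); WM=5
i=7 t=9 v=7: → [0,15); WM=7
i=8 t=11 v=4: → [0,17); WM=9
i=9 t=8 v=1: → [0,17); WM=9
i=10 t=17 v=9: → [17,23); WM=15
i=11 t=11 v=3: DROP (t<15-1); WM=15
i=12 t=18 v=2: → [17,24); WM=16
i=13 t=20 v=1: → [17,26); WM=18
i=14 t=11 v=7: DROP (t<18-1); WM=18
i=15 t=19 v=7: → [17,26); WM=18
i=16 t=20 v=6: → [17,26); WM=18

[0,17)=7 [17,26)=5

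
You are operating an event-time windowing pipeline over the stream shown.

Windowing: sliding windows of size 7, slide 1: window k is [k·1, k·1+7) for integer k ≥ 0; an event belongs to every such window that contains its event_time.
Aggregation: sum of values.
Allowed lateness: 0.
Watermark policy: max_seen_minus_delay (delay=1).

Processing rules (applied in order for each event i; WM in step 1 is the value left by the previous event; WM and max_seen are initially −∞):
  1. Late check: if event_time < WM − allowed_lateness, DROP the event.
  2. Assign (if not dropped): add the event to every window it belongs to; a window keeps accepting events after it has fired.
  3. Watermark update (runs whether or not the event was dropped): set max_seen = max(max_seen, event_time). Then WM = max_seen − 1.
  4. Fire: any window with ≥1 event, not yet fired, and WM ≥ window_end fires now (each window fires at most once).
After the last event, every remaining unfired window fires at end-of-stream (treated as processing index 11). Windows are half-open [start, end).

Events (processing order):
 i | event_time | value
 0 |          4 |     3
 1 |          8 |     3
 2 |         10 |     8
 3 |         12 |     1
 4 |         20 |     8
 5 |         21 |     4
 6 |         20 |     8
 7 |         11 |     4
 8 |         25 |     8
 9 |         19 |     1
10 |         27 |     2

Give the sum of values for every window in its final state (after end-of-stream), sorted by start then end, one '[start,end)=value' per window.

i=0 t=4 v=3: → [4,11),[3,10),[2,9),[1,8),[0,7); WM=3
i=1 t=8 v=3: → [8,15),[7,14),[6,13),[5,12),[4,11),[3,10),[2,9); WM=7; [0,7) fires=3
i=2 t=10 v=8: → [10,17),[9,16),[8,15),[7,14),[6,13),[5,12),[4,11); WM=9; [1,8) fires=3 [2,9) fires=6
i=3 t=12 v=1: → [12,19),[11,18),[10,17),[9,16),[8,15),[7,14),[6,13); WM=11; [3,10) fires=6 [4,11) fires=14
i=4 t=20 v=8: → [20,27),[19,26),[18,25),[17,24),[16,23),[15,22),[14,21); WM=19; [5,12) fires=11 [6,13) fires=12 [7,14) fires=12 [8,15) fires=12 [9,16) fires=9 [10,17) fires=9 [11,18) fires=1 [12,19) fires=1
i=5 t=21 v=4: → [21,28),[20,27),[19,26),[18,25),[17,24),[16,23),[15,22); WM=20
i=6 t=20 v=8: → [20,27),[19,26),[18,25),[17,24),[16,23),[15,22),[14,21); WM=20
i=7 t=11 v=4: DROP (t<20-0); WM=20
i=8 t=25 v=8: → [25,32),[24,31),[23,30),[22,29),[21,28),[20,27),[19,26); WM=24; [14,21) fires=16 [15,22) fires=20 [16,23) fires=20 [17,24) fires=20
i=9 t=19 v=1: DROP (t<24-0); WM=24
i=10 t=27 v=2: → [27,34),[26,33),[25,32),[24,31),[23,30),[22,29),[21,28); WM=26; [18,25) fires=20 [19,26) fires=28

[0,7)=3 [1,8)=3 [2,9)=6 [3,10)=6 [4,11)=14 [5,12)=11 [6,13)=12 [7,14)=12 [8,15)=12 [9,16)=9 [10,17)=9 [11,18)=1 [12,19)=1 [14,21)=16 [15,22)=20 [16,23)=20 [17,24)=20 [18,25)=20 [19,26)=28 [20,27)=28 [21,28)=14 [22,29)=10 [23,30)=10 [24,31)=10 [25,32)=10 [26,33)=2 [27,34)=2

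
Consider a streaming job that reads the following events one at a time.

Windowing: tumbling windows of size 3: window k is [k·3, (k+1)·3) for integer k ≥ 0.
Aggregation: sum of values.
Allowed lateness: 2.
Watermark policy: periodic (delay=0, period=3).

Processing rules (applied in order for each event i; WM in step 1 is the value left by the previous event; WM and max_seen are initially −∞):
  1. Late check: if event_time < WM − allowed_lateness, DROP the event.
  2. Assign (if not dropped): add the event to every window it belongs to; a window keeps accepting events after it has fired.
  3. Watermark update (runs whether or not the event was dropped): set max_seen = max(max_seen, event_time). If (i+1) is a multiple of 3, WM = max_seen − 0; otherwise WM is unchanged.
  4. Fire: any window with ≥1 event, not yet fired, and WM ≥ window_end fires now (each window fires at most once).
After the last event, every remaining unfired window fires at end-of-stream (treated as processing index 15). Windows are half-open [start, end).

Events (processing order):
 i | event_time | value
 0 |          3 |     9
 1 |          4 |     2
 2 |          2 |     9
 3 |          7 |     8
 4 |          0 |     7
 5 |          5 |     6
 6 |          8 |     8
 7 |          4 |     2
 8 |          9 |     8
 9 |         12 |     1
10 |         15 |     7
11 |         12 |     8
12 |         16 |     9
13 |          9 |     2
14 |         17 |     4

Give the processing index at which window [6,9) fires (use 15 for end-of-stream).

i=0 t=3 v=9: → [3,6); WM=−∞
i=1 t=4 v=2: → [3,6); WM=−∞
i=2 t=2 v=9: → [0,3); WM=4; [0,3) fires=9
i=3 t=7 v=8: → [6,9); WM=4
i=4 t=0 v=7: DROP (t<4-2); WM=4
i=5 t=5 v=6: → [3,6); WM=7; [3,6) fires=17
i=6 t=8 v=8: → [6,9); WM=7
i=7 t=4 v=2: DROP (t<7-2); WM=7
i=8 t=9 v=8: → [9,12); WM=9; [6,9) fires=16
i=9 t=12 v=1: → [12,15); WM=9
i=10 t=15 v=7: → [15,18); WM=9
i=11 t=12 v=8: → [12,15); WM=15; [9,12) fires=8 [12,15) fires=9
i=12 t=16 v=9: → [15,18); WM=15
i=13 t=9 v=2: DROP (t<15-2); WM=15
i=14 t=17 v=4: → [15,18); WM=17

8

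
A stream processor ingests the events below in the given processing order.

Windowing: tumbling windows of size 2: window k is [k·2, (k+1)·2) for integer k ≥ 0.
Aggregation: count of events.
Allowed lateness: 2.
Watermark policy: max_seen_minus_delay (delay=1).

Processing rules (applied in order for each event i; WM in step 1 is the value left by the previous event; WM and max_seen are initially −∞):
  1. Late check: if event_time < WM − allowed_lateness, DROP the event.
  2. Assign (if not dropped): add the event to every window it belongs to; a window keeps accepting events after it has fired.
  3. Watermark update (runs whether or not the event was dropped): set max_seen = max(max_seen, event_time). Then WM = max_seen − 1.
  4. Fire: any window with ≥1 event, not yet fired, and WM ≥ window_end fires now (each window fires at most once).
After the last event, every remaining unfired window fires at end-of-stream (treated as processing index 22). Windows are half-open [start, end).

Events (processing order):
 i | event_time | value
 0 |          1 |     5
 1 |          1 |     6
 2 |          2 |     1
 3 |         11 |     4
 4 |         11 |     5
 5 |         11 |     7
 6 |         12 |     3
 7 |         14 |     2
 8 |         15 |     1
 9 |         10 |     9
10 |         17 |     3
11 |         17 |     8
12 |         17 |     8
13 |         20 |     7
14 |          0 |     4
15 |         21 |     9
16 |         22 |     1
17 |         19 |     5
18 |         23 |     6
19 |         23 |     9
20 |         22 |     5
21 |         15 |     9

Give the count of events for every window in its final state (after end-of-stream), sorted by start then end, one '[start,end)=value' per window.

i=0 t=1 v=5: → [0,2); WM=0
i=1 t=1 v=6: → [0,2); WM=0
i=2 t=2 v=1: → [2,4); WM=1
i=3 t=11 v=4: → [10,12); WM=10; [0,2) fires=2 [2,4) fires=1
i=4 t=11 v=5: → [10,12); WM=10
i=5 t=11 v=7: → [10,12); WM=10
i=6 t=12 v=3: → [12,14); WM=11
i=7 t=14 v=2: → [14,16); WM=13; [10,12) fires=3
i=8 t=15 v=1: → [14,16); WM=14; [12,14) fires=1
i=9 t=10 v=9: DROP (t<14-2); WM=14
i=10 t=17 v=3: → [16,18); WM=16; [14,16) fires=2
i=11 t=17 v=8: → [16,18); WM=16
i=12 t=17 v=8: → [16,18); WM=16
i=13 t=20 v=7: → [20,22); WM=19; [16,18) fires=3
i=14 t=0 v=4: DROP (t<19-2); WM=19
i=15 t=21 v=9: → [20,22); WM=20
i=16 t=22 v=1: → [22,24); WM=21
i=17 t=19 v=5: → [18,20); WM=21; [18,20) fires=1
i=18 t=23 v=6: → [22,24); WM=22; [20,22) fires=2
i=19 t=23 v=9: → [22,24); WM=22
i=20 t=22 v=5: → [22,24); WM=22
i=21 t=15 v=9: DROP (t<22-2); WM=22

[0,2)=2 [2,4)=1 [10,12)=3 [12,14)=1 [14,16)=2 [16,18)=3 [18,20)=1 [20,22)=2 [22,24)=4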